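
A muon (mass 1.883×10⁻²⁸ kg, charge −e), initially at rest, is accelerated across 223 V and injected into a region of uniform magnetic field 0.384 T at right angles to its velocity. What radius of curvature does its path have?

r ≈ 1.89×10⁻³ m

Acceleration: |q|V = ½mv² ⇒ v = √(2|q|V/m) = √(2·1.602×10⁻¹⁹·223/1.883×10⁻²⁸) ≈ 6.160×10⁵ m/s.
In the field: r = mv/(|q|B) = (1.883×10⁻²⁸)(6.160×10⁵)/((1.602×10⁻¹⁹)(0.384)) ≈ 1.89×10⁻³ m.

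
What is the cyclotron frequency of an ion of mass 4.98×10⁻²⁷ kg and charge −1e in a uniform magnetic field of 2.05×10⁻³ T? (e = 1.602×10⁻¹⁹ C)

f ≈ 1.05×10⁴ Hz

f = |q|B/(2πm).
f = (1.602×10⁻¹⁹)(2.05×10⁻³)/(2π·4.98×10⁻²⁷) ≈ 1.05×10⁴ Hz.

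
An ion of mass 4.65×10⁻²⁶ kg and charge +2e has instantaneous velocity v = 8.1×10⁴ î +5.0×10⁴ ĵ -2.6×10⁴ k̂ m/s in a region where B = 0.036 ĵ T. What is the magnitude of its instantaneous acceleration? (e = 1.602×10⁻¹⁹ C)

|a| ≈ 2.11×10¹⁰ m/s²

v×B = (936, 0, 2920) N/C.
F = q v×B = (3.204×10⁻¹⁹ C)·(936, 0, 2920) = (3.00×10⁻¹⁶, 0, 9.34×10⁻¹⁶) N.
|a| = |F|/m = 9.812×10⁻¹⁶/4.65×10⁻²⁶ ≈ 2.11×10¹⁰ m/s².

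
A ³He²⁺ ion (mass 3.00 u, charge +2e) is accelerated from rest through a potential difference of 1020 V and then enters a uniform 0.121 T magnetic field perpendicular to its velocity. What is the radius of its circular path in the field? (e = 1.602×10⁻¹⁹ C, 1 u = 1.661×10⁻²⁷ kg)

r ≈ 0.0466 m

Acceleration: |q|V = ½mv² ⇒ v = √(2|q|V/m) = √(2·3.204×10⁻¹⁹·1020/4.983×10⁻²⁷) ≈ 3.622×10⁵ m/s.
In the field: r = mv/(|q|B) = (4.983×10⁻²⁷)(3.622×10⁵)/((3.204×10⁻¹⁹)(0.121)) ≈ 0.0466 m.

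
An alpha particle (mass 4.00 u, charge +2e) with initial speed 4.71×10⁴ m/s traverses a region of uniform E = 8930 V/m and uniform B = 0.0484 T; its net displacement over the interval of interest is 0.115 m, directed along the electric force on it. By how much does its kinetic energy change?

The magnetic force is always ⟂ v and does no work; only the electric force changes KE.
ΔKE = F_E · d = |q|E d = (3.204×10⁻¹⁹)(8930)(0.115) ≈ 3.29×10⁻¹⁶ J.

ΔKE ≈ 3.29×10⁻¹⁶ J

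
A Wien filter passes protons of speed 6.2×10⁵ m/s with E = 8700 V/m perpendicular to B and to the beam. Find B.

B = 0.014 T

Balance of forces in the selector: qE = qvB ⇒ B = E/v.
B = 8700/6.2×10⁵ = 0.014 T.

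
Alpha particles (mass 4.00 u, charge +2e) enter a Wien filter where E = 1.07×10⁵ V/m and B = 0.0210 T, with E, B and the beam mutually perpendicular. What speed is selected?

v = 5.10×10⁶ m/s

Straight-line motion ⇒ electric and magnetic forces cancel, so E = vB.
v = E/B = 1.07×10⁵/0.0210 = 5.10×10⁶ m/s.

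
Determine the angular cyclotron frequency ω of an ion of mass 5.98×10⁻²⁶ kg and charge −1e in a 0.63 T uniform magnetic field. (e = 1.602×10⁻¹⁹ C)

ω = |q|B/m.
ω = (1.602×10⁻¹⁹)(0.63)/5.98×10⁻²⁶ ≈ 1.7×10⁶ rad/s.

ω ≈ 1.7×10⁶ rad/s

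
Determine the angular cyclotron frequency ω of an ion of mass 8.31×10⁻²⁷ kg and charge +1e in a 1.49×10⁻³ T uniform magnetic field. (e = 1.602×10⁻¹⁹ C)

ω ≈ 2.87×10⁴ rad/s

ω = |q|B/m.
ω = (1.602×10⁻¹⁹)(1.49×10⁻³)/8.31×10⁻²⁷ ≈ 2.87×10⁴ rad/s.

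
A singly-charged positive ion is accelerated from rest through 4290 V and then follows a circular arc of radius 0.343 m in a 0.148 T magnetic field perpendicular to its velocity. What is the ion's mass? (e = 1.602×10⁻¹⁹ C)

Combine |q|V = ½mv² and r = mv/(|q|B): eliminate v to get m = qB²r²/(2V).
m = (1.602×10⁻¹⁹)(0.148)²(0.343)²/(2·4290) ≈ 4.81×10⁻²⁶ kg.

m ≈ 4.81×10⁻²⁶ kg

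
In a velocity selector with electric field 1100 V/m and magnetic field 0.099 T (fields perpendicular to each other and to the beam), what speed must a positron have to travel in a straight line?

v = 1.1×10⁴ m/s

For undeflected motion the electric and magnetic forces balance: qE = qvB.
v = E/B = 1100/0.099 = 1.1×10⁴ m/s.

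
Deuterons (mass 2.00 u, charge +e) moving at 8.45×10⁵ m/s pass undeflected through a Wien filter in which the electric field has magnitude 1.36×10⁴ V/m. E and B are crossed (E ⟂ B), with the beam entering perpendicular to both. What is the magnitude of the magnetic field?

B = 0.0161 T

Balance of forces in the selector: qE = qvB ⇒ B = E/v.
B = 1.36×10⁴/8.45×10⁵ = 0.0161 T.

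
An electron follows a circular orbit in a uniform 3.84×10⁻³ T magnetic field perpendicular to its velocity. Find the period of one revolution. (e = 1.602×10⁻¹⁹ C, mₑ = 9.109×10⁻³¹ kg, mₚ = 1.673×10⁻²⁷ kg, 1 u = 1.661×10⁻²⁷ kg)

T ≈ 9.30×10⁻⁹ s

The cyclotron period depends only on m, q, B: T = 2πm/(|q|B).
T = 2π(9.109×10⁻³¹)/((1.602×10⁻¹⁹)(3.84×10⁻³)) ≈ 9.30×10⁻⁹ s.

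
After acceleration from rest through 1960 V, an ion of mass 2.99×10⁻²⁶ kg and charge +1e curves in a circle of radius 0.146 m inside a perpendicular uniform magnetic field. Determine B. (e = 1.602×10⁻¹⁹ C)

v = √(2|q|V/m) = √(2·1.602×10⁻¹⁹·1960/2.99×10⁻²⁶) ≈ 1.449×10⁵ m/s.
B = mv/(|q|r) = (2.99×10⁻²⁶)(1.449×10⁵)/((1.602×10⁻¹⁹)(0.146)) ≈ 0.185 T.

B ≈ 0.185 T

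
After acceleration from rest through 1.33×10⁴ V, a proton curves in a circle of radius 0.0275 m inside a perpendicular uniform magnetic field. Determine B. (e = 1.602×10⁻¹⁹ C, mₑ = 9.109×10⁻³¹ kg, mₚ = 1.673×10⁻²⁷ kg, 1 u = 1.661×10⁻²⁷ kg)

B ≈ 0.606 T

v = √(2|q|V/m) = √(2·1.602×10⁻¹⁹·1.33×10⁴/1.673×10⁻²⁷) ≈ 1.596×10⁶ m/s.
B = mv/(|q|r) = (1.673×10⁻²⁷)(1.596×10⁶)/((1.602×10⁻¹⁹)(0.0275)) ≈ 0.606 T.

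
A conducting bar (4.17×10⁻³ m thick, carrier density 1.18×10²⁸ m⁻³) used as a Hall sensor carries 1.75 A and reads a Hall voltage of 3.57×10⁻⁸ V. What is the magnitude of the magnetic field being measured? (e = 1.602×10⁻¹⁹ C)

B ≈ 0.161 T

From V_H = IB/(n e t), B = V_H n e t / I.
B = (3.57×10⁻⁸)(1.18×10²⁸)(1.602×10⁻¹⁹)(4.17×10⁻³)/1.75 ≈ 0.161 T.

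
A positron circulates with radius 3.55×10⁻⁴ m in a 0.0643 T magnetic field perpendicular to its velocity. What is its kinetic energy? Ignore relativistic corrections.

v = |q|Br/m, then KE = ½mv² = (qBr)²/(2m).
v = (1.602×10⁻¹⁹)(0.0643)(3.55×10⁻⁴)/9.109×10⁻³¹ ≈ 4.014×10⁶ m/s.
KE = ½(9.109×10⁻³¹)(4.014×10⁶)² ≈ 7.34×10⁻¹⁸ J = 45.8 eV.

KE ≈ 45.8 eV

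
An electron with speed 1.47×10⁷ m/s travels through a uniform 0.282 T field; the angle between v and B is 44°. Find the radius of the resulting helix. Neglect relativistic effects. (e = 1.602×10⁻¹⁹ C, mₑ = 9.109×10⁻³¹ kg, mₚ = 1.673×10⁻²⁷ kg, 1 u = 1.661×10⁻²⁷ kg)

r ≈ 2.06×10⁻⁴ m

v⊥ = v sinθ = 1.47×10⁷·sin44° ≈ 1.021×10⁷ m/s.
r = m v⊥/(|q|B) = (9.109×10⁻³¹)(1.021×10⁷)/((1.602×10⁻¹⁹)(0.282)) ≈ 2.06×10⁻⁴ m.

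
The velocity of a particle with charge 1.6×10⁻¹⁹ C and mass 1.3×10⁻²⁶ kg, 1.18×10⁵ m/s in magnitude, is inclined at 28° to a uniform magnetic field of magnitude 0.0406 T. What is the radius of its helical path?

r ≈ 0.111 m

v⊥ = v sinθ = 1.18×10⁵·sin28° ≈ 5.540×10⁴ m/s.
r = m v⊥/(|q|B) = (1.3×10⁻²⁶)(5.540×10⁴)/((1.6×10⁻¹⁹)(0.0406)) ≈ 0.111 m.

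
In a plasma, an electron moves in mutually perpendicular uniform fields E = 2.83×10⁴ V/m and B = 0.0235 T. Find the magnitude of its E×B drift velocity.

v_d ≈ 1.20×10⁶ m/s

In crossed fields the guiding centre drifts at v_d = |E×B|/B² = E/B, independent of charge and mass.
v_d = 2.83×10⁴/0.0235 = 1.20×10⁶ m/s.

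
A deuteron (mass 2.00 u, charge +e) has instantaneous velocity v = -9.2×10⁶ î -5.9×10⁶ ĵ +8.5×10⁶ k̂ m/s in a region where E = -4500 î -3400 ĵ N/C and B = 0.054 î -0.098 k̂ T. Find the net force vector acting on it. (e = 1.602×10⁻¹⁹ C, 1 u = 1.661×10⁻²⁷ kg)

v×B = (5.78×10⁵, -4.43×10⁵, 3.19×10⁵) N/C.
E + v×B = (5.74×10⁵, -4.46×10⁵, 3.19×10⁵) N/C.
F = q(E + v×B) = (1.602×10⁻¹⁹ C)·(5.74×10⁵, -4.46×10⁵, 3.19×10⁵) = (9.19×10⁻¹⁴, -7.14×10⁻¹⁴, 5.10×10⁻¹⁴) N.

F ≈ (9.19×10⁻¹⁴, -7.14×10⁻¹⁴, 5.10×10⁻¹⁴) N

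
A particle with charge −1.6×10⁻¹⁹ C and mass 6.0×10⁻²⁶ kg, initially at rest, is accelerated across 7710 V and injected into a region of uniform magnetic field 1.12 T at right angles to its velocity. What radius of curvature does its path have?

Acceleration: |q|V = ½mv² ⇒ v = √(2|q|V/m) = √(2·1.6×10⁻¹⁹·7710/6.0×10⁻²⁶) ≈ 2.028×10⁵ m/s.
In the field: r = mv/(|q|B) = (6.0×10⁻²⁶)(2.028×10⁵)/((1.6×10⁻¹⁹)(1.12)) ≈ 0.0679 m.

r ≈ 0.0679 m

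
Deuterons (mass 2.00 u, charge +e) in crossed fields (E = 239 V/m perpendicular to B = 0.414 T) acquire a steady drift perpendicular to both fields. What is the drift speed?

The E×B drift speed is v_d = E/B.
v_d = 239/0.414 = 577 m/s.

v_d ≈ 577 m/s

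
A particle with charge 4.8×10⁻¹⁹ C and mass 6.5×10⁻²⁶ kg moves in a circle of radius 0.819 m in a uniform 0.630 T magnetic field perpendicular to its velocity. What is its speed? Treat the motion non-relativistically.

From |q|vB = mv²/r, v = |q|Br/m.
v = (4.8×10⁻¹⁹)(0.630)(0.819)/6.5×10⁻²⁶ ≈ 3.81×10⁶ m/s.

v ≈ 3.81×10⁶ m/s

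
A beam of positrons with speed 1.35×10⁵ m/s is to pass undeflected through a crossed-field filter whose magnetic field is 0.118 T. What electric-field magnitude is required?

E = 1.59×10⁴ V/m

For straight-line motion qE = qvB, so E = vB.
E = 1.35×10⁵ × 0.118 = 1.59×10⁴ V/m.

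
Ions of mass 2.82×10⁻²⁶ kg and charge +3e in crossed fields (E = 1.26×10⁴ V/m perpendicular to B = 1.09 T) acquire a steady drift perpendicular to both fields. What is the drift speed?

v_d ≈ 1.16×10⁴ m/s

In crossed fields the guiding centre drifts at v_d = |E×B|/B² = E/B, independent of charge and mass.
v_d = 1.26×10⁴/1.09 = 1.16×10⁴ m/s.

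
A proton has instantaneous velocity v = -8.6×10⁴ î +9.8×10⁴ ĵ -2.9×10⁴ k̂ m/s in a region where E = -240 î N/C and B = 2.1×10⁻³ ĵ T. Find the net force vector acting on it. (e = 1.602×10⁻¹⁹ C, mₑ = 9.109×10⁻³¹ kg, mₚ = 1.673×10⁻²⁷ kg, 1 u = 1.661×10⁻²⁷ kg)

v×B = (60.9, 0, -181) N/C.
E + v×B = (-179, 0, -181) N/C.
F = q(E + v×B) = (1.602×10⁻¹⁹ C)·(-179, 0, -181) = (-2.87×10⁻¹⁷, 0, -2.89×10⁻¹⁷) N.

F ≈ (-2.87×10⁻¹⁷, 0, -2.89×10⁻¹⁷) N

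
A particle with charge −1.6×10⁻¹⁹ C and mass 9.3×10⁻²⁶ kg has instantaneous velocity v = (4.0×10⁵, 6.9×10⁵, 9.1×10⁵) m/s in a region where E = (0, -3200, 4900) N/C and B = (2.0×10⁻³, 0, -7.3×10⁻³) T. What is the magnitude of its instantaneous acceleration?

v×B = (-5040, 4740, -1380) N/C.
E + v×B = (-5040, 1540, 3520) N/C.
F = q(E + v×B) = (−1.6×10⁻¹⁹ C)·(-5040, 1540, 3520) = (8.06×10⁻¹⁶, -2.46×10⁻¹⁶, -5.63×10⁻¹⁶) N.
|a| = |F|/m = 1.014×10⁻¹⁵/9.3×10⁻²⁶ ≈ 1.09×10¹⁰ m/s².

|a| ≈ 1.09×10¹⁰ m/s²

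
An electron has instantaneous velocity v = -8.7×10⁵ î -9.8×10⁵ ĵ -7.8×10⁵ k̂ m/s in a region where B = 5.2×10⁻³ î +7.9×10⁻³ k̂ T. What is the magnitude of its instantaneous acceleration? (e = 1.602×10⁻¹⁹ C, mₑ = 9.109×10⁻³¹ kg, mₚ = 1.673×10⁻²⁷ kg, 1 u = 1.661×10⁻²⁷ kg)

v×B = (-7740, 2820, 5100) N/C.
F = q v×B = (−1.602×10⁻¹⁹ C)·(-7740, 2820, 5100) = (1.24×10⁻¹⁵, -4.51×10⁻¹⁶, -8.16×10⁻¹⁶) N.
|a| = |F|/m = 1.552×10⁻¹⁵/9.109×10⁻³¹ ≈ 1.70×10¹⁵ m/s².

|a| ≈ 1.70×10¹⁵ m/s²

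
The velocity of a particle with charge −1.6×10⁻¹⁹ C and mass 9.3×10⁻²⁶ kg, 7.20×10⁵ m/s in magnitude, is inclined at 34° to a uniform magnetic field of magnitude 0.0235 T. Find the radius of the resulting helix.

v⊥ = v sinθ = 7.20×10⁵·sin34° ≈ 4.026×10⁵ m/s.
r = m v⊥/(|q|B) = (9.3×10⁻²⁶)(4.026×10⁵)/((1.6×10⁻¹⁹)(0.0235)) ≈ 9.96 m.

r ≈ 9.96 m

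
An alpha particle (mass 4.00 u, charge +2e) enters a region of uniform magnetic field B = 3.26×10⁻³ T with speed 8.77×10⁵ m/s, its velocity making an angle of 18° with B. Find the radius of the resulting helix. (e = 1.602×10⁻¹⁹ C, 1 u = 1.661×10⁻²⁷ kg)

r ≈ 1.72 m

v⊥ = v sinθ = 8.77×10⁵·sin18° ≈ 2.710×10⁵ m/s.
r = m v⊥/(|q|B) = (6.644×10⁻²⁷)(2.710×10⁵)/((3.204×10⁻¹⁹)(3.26×10⁻³)) ≈ 1.72 m.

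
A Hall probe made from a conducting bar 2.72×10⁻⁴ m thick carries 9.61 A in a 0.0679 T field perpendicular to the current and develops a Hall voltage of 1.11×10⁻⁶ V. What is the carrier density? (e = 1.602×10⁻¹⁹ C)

From V_H = IB/(n e t), n = IB/(V_H e t).
n = (9.61)(0.0679)/((1.11×10⁻⁶)(1.602×10⁻¹⁹)(2.72×10⁻⁴)) ≈ 1.35×10²⁸ m⁻³.

n ≈ 1.35×10²⁸ m⁻³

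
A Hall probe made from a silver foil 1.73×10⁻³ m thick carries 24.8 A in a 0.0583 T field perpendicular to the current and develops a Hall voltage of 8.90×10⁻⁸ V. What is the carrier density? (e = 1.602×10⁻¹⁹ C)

From V_H = IB/(n e t), n = IB/(V_H e t).
n = (24.8)(0.0583)/((8.90×10⁻⁸)(1.602×10⁻¹⁹)(1.73×10⁻³)) ≈ 5.86×10²⁸ m⁻³.

n ≈ 5.86×10²⁸ m⁻³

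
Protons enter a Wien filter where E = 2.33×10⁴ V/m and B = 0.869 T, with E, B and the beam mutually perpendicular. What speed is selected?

For undeflected motion the electric and magnetic forces balance: qE = qvB.
v = E/B = 2.33×10⁴/0.869 = 2.68×10⁴ m/s.
The result is independent of the particle's charge and mass.

v = 2.68×10⁴ m/s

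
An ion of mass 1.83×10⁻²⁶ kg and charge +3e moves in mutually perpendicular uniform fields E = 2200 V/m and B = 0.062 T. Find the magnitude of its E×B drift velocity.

v_d ≈ 3.5×10⁴ m/s

In crossed fields the guiding centre drifts at v_d = |E×B|/B² = E/B, independent of charge and mass.
v_d = 2200/0.062 = 3.5×10⁴ m/s.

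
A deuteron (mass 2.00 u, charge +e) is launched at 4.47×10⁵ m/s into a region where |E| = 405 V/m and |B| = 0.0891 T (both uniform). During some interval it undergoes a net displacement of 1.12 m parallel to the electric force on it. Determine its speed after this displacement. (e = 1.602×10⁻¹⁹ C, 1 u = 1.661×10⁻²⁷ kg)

B does no work; ΔKE = |q|E d.
½mv_f² = ½mv₀² + |q|Ed = ½(3.322×10⁻²⁷)(4.47×10⁵)² + (1.602×10⁻¹⁹)(405)(1.12) ≈ 3.319×10⁻¹⁶ J + 7.267×10⁻¹⁷ J ≈ 4.045×10⁻¹⁶ J.
v_f = √(2·4.045×10⁻¹⁶/3.322×10⁻²⁷) ≈ 4.94×10⁵ m/s.

v_f ≈ 4.94×10⁵ m/s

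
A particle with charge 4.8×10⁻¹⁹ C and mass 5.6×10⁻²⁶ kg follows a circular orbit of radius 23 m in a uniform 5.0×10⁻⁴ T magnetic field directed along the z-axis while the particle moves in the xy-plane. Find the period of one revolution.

The cyclotron period depends only on m, q, B: T = 2πm/(|q|B).
T = 2π(5.6×10⁻²⁶)/((4.8×10⁻¹⁹)(5.0×10⁻⁴)) ≈ 1.5×10⁻³ s.

T ≈ 1.5×10⁻³ s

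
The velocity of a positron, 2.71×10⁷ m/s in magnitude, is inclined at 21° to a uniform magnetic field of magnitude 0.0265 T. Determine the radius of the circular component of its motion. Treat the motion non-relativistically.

v⊥ = v sinθ = 2.71×10⁷·sin21° ≈ 9.712×10⁶ m/s.
r = m v⊥/(|q|B) = (9.109×10⁻³¹)(9.712×10⁶)/((1.602×10⁻¹⁹)(0.0265)) ≈ 2.08×10⁻³ m.

r ≈ 2.08×10⁻³ m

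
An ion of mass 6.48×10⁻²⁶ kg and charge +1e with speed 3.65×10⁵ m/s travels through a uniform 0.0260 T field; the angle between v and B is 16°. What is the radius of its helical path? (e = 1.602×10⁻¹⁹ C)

v⊥ = v sinθ = 3.65×10⁵·sin16° ≈ 1.006×10⁵ m/s.
r = m v⊥/(|q|B) = (6.48×10⁻²⁶)(1.006×10⁵)/((1.602×10⁻¹⁹)(0.0260)) ≈ 1.57 m.

r ≈ 1.57 m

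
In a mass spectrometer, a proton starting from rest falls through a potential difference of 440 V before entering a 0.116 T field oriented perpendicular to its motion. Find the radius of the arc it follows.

r ≈ 0.0261 m

Acceleration: |q|V = ½mv² ⇒ v = √(2|q|V/m) = √(2·1.602×10⁻¹⁹·440/1.673×10⁻²⁷) ≈ 2.903×10⁵ m/s.
In the field: r = mv/(|q|B) = (1.673×10⁻²⁷)(2.903×10⁵)/((1.602×10⁻¹⁹)(0.116)) ≈ 0.0261 m.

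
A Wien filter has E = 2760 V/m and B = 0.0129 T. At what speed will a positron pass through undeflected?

v = 2.14×10⁵ m/s

Straight-line motion ⇒ electric and magnetic forces cancel, so E = vB.
v = E/B = 2760/0.0129 = 2.14×10⁵ m/s.
The result is independent of the particle's charge and mass.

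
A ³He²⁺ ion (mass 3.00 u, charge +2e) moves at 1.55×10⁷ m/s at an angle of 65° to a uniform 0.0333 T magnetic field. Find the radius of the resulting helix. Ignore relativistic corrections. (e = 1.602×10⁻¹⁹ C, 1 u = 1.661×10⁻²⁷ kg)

r ≈ 6.56 m

v⊥ = v sinθ = 1.55×10⁷·sin65° ≈ 1.405×10⁷ m/s.
r = m v⊥/(|q|B) = (4.983×10⁻²⁷)(1.405×10⁷)/((3.204×10⁻¹⁹)(0.0333)) ≈ 6.56 m.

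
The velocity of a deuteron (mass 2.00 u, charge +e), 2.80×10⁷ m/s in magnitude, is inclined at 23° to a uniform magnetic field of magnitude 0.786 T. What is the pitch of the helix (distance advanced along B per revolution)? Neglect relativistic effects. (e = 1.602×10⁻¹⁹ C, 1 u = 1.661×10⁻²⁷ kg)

p ≈ 4.27 m

v∥ = v cosθ = 2.80×10⁷·cos23° ≈ 2.577×10⁷ m/s.
T = 2πm/(|q|B) = 2π(3.322×10⁻²⁷)/((1.602×10⁻¹⁹)(0.786)) ≈ 1.658×10⁻⁷ s.
pitch = v∥ T = (2.577×10⁷)(1.658×10⁻⁷) ≈ 4.27 m.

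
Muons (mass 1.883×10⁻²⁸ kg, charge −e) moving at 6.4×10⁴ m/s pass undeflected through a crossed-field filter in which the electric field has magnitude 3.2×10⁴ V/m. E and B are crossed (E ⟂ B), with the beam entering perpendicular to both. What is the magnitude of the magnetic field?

B = 0.50 T

Balance of forces in the selector: qE = qvB ⇒ B = E/v.
B = 3.2×10⁴/6.4×10⁴ = 0.50 T.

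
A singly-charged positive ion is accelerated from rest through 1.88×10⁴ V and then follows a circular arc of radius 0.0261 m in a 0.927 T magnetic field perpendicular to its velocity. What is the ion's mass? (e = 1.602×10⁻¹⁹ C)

m ≈ 2.49×10⁻²⁷ kg

Combine |q|V = ½mv² and r = mv/(|q|B): eliminate v to get m = qB²r²/(2V).
m = (1.602×10⁻¹⁹)(0.927)²(0.0261)²/(2·1.88×10⁴) ≈ 2.49×10⁻²⁷ kg.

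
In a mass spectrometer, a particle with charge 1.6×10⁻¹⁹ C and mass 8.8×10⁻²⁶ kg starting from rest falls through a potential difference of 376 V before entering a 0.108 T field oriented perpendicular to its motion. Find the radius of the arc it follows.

r ≈ 0.188 m

Acceleration: |q|V = ½mv² ⇒ v = √(2|q|V/m) = √(2·1.6×10⁻¹⁹·376/8.8×10⁻²⁶) ≈ 3.698×10⁴ m/s.
In the field: r = mv/(|q|B) = (8.8×10⁻²⁶)(3.698×10⁴)/((1.6×10⁻¹⁹)(0.108)) ≈ 0.188 m.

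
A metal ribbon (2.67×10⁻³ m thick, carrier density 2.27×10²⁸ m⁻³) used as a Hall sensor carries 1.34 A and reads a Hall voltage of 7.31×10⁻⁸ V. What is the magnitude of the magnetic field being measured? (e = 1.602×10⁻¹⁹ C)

From V_H = IB/(n e t), B = V_H n e t / I.
B = (7.31×10⁻⁸)(2.27×10²⁸)(1.602×10⁻¹⁹)(2.67×10⁻³)/1.34 ≈ 0.530 T.

B ≈ 0.530 T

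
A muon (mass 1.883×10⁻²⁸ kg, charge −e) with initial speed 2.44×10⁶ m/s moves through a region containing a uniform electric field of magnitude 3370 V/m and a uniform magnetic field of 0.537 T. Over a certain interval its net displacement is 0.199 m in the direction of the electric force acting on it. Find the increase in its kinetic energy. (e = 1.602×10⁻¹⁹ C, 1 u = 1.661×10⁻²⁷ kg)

ΔKE ≈ 1.07×10⁻¹⁶ J

The magnetic force is always ⟂ v and does no work; only the electric force changes KE.
ΔKE = F_E · d = |q|E d = (1.602×10⁻¹⁹)(3370)(0.199) ≈ 1.07×10⁻¹⁶ J.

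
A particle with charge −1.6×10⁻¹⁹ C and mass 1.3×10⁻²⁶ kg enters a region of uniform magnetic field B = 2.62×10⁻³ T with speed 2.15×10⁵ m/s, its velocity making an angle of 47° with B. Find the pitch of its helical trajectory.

v∥ = v cosθ = 2.15×10⁵·cos47° ≈ 1.466×10⁵ m/s.
T = 2πm/(|q|B) = 2π(1.3×10⁻²⁶)/((1.6×10⁻¹⁹)(2.62×10⁻³)) ≈ 1.949×10⁻⁴ s.
pitch = v∥ T = (1.466×10⁵)(1.949×10⁻⁴) ≈ 28.6 m.

p ≈ 28.6 m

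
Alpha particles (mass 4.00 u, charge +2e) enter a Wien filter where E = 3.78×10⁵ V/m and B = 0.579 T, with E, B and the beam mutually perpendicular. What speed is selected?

Straight-line motion ⇒ electric and magnetic forces cancel, so E = vB.
v = E/B = 3.78×10⁵/0.579 = 6.53×10⁵ m/s.
The result is independent of the particle's charge and mass.

v = 6.53×10⁵ m/s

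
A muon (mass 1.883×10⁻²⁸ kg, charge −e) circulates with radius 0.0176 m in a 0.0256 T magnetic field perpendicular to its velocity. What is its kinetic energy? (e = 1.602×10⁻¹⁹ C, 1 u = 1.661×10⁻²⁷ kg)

v = |q|Br/m, then KE = ½mv² = (qBr)²/(2m).
v = (1.602×10⁻¹⁹)(0.0256)(0.0176)/1.883×10⁻²⁸ ≈ 3.833×10⁵ m/s.
KE = ½(1.883×10⁻²⁸)(3.833×10⁵)² ≈ 1.38×10⁻¹⁷ J = 86.4 eV.

KE ≈ 86.4 eV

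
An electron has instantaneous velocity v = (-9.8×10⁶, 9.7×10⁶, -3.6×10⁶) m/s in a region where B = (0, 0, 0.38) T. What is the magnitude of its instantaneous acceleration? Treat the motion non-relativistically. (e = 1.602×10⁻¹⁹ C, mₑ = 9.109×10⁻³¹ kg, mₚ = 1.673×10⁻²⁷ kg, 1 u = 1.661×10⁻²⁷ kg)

|a| ≈ 9.22×10¹⁷ m/s²

v×B = (3.69×10⁶, 3.72×10⁶, 0) N/C.
F = q v×B = (−1.602×10⁻¹⁹ C)·(3.69×10⁶, 3.72×10⁶, 0) = (-5.90×10⁻¹³, -5.97×10⁻¹³, 0) N.
|a| = |F|/m = 8.394×10⁻¹³/9.109×10⁻³¹ ≈ 9.22×10¹⁷ m/s².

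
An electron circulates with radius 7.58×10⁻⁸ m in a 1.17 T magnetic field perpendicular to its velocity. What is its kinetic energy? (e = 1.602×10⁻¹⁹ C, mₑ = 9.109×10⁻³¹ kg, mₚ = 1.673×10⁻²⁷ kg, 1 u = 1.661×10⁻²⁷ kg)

KE ≈ 1.11×10⁻²² J

v = |q|Br/m, then KE = ½mv² = (qBr)²/(2m).
v = (1.602×10⁻¹⁹)(1.17)(7.58×10⁻⁸)/9.109×10⁻³¹ ≈ 1.560×10⁴ m/s.
KE = ½(9.109×10⁻³¹)(1.560×10⁴)² ≈ 1.11×10⁻²² J.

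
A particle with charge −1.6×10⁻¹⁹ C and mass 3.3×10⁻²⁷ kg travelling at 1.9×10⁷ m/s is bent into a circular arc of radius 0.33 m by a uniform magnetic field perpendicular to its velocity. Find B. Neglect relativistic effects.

From |q|vB = mv²/r, B = mv/(|q|r).
B = (3.3×10⁻²⁷)(1.9×10⁷)/((1.6×10⁻¹⁹)(0.33)) ≈ 1.2 T.

B ≈ 1.2 T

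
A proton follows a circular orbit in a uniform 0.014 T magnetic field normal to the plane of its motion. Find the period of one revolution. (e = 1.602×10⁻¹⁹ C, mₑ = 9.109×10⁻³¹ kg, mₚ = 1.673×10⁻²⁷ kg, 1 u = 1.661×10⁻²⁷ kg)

The cyclotron period depends only on m, q, B: T = 2πm/(|q|B).
T = 2π(1.673×10⁻²⁷)/((1.602×10⁻¹⁹)(0.014)) ≈ 4.7×10⁻⁶ s.

T ≈ 4.7×10⁻⁶ s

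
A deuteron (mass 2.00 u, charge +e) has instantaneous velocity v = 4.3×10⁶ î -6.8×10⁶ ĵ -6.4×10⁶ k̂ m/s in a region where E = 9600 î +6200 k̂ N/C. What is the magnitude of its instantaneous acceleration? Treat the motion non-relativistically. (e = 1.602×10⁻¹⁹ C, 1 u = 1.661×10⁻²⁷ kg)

|a| ≈ 5.51×10¹¹ m/s²

Only an electric field acts, so F = qE = (1.602×10⁻¹⁹ C)·(9600, 0, 6200) = (1.54×10⁻¹⁵, 0, 9.93×10⁻¹⁶) N.
|a| = |F|/m = 1.831×10⁻¹⁵/3.322×10⁻²⁷ ≈ 5.51×10¹¹ m/s².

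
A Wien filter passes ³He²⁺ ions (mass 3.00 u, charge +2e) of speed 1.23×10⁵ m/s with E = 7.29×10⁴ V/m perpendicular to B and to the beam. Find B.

Balance of forces in the selector: qE = qvB ⇒ B = E/v.
B = 7.29×10⁴/1.23×10⁵ = 0.593 T.

B = 0.593 T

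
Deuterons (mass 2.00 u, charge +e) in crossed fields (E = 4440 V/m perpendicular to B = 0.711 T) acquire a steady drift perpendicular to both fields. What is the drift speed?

In crossed fields the guiding centre drifts at v_d = |E×B|/B² = E/B, independent of charge and mass.
v_d = 4440/0.711 = 6240 m/s.

v_d ≈ 6240 m/s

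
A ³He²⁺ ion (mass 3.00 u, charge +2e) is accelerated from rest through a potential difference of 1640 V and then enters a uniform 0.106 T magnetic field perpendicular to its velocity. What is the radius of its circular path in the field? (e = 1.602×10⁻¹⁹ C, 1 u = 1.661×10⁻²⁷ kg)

r ≈ 0.0674 m

Acceleration: |q|V = ½mv² ⇒ v = √(2|q|V/m) = √(2·3.204×10⁻¹⁹·1640/4.983×10⁻²⁷) ≈ 4.592×10⁵ m/s.
In the field: r = mv/(|q|B) = (4.983×10⁻²⁷)(4.592×10⁵)/((3.204×10⁻¹⁹)(0.106)) ≈ 0.0674 m.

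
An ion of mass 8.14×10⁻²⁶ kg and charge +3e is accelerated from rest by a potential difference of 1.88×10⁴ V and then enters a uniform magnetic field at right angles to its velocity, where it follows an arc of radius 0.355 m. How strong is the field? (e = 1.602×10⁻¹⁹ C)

v = √(2|q|V/m) = √(2·4.806×10⁻¹⁹·1.88×10⁴/8.14×10⁻²⁶) ≈ 4.712×10⁵ m/s.
B = mv/(|q|r) = (8.14×10⁻²⁶)(4.712×10⁵)/((4.806×10⁻¹⁹)(0.355)) ≈ 0.225 T.

B ≈ 0.225 T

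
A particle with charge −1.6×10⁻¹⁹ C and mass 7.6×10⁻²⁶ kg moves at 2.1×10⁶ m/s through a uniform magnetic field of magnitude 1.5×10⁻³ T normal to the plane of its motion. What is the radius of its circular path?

The magnetic force provides the centripetal force: |q|vB = mv²/r.
r = mv/(|q|B) = (7.6×10⁻²⁶)(2.1×10⁶)/((1.6×10⁻¹⁹)(1.5×10⁻³)) ≈ 660 m.

r ≈ 660 m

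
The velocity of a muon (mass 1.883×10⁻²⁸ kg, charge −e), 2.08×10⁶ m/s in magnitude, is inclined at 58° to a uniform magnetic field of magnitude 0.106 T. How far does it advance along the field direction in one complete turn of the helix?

v∥ = v cosθ = 2.08×10⁶·cos58° ≈ 1.102×10⁶ m/s.
T = 2πm/(|q|B) = 2π(1.883×10⁻²⁸)/((1.602×10⁻¹⁹)(0.106)) ≈ 6.967×10⁻⁸ s.
pitch = v∥ T = (1.102×10⁶)(6.967×10⁻⁸) ≈ 0.0768 m.

p ≈ 0.0768 m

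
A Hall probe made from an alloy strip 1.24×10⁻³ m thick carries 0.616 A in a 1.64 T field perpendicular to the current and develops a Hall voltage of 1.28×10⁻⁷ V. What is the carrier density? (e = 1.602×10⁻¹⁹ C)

n ≈ 3.97×10²⁸ m⁻³

From V_H = IB/(n e t), n = IB/(V_H e t).
n = (0.616)(1.64)/((1.28×10⁻⁷)(1.602×10⁻¹⁹)(1.24×10⁻³)) ≈ 3.97×10²⁸ m⁻³.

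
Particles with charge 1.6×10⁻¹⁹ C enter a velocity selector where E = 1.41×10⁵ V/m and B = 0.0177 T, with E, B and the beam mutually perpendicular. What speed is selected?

v = 7.97×10⁶ m/s

Zero net Lorentz force requires |qE| = |q v×B|, i.e. E = vB.
v = E/B = 1.41×10⁵/0.0177 = 7.97×10⁶ m/s.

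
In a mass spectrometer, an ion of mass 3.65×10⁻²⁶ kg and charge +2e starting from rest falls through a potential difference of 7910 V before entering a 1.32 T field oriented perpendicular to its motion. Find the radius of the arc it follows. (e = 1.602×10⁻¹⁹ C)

r ≈ 0.0322 m

Acceleration: |q|V = ½mv² ⇒ v = √(2|q|V/m) = √(2·3.204×10⁻¹⁹·7910/3.65×10⁻²⁶) ≈ 3.727×10⁵ m/s.
In the field: r = mv/(|q|B) = (3.65×10⁻²⁶)(3.727×10⁵)/((3.204×10⁻¹⁹)(1.32)) ≈ 0.0322 m.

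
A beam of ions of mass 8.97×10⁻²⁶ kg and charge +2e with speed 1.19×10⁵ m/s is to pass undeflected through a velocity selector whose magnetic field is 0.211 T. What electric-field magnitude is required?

E = 2.51×10⁴ V/m

For straight-line motion qE = qvB, so E = vB.
E = 1.19×10⁵ × 0.211 = 2.51×10⁴ V/m.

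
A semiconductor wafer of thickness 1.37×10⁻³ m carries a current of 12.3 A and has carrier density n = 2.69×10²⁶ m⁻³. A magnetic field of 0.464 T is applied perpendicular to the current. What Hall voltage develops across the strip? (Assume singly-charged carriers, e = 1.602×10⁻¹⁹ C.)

V_H ≈ 9.67×10⁻⁵ V

V_H = IB/(n e t).
V_H = (12.3)(0.464)/((2.69×10²⁶)(1.602×10⁻¹⁹)(1.37×10⁻³)) ≈ 9.67×10⁻⁵ V.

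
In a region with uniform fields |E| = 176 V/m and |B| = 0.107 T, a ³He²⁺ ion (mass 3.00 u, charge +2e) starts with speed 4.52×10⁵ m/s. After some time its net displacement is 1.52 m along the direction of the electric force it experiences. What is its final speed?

B does no work; ΔKE = |q|E d.
½mv_f² = ½mv₀² + |q|Ed = ½(4.983×10⁻²⁷)(4.52×10⁵)² + (3.204×10⁻¹⁹)(176)(1.52) ≈ 5.090×10⁻¹⁶ J + 8.571×10⁻¹⁷ J ≈ 5.947×10⁻¹⁶ J.
v_f = √(2·5.947×10⁻¹⁶/4.983×10⁻²⁷) ≈ 4.89×10⁵ m/s.

v_f ≈ 4.89×10⁵ m/s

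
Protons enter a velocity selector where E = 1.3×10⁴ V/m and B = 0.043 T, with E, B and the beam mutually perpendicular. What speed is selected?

For undeflected motion the electric and magnetic forces balance: qE = qvB.
v = E/B = 1.3×10⁴/0.043 = 3.0×10⁵ m/s.

v = 3.0×10⁵ m/s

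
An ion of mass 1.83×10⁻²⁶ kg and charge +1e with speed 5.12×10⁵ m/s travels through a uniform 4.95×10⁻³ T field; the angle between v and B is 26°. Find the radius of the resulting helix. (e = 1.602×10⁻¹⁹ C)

v⊥ = v sinθ = 5.12×10⁵·sin26° ≈ 2.244×10⁵ m/s.
r = m v⊥/(|q|B) = (1.83×10⁻²⁶)(2.244×10⁵)/((1.602×10⁻¹⁹)(4.95×10⁻³)) ≈ 5.18 m.

r ≈ 5.18 m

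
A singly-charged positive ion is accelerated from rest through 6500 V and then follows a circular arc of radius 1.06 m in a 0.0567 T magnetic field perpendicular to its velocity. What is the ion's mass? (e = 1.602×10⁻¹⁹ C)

m ≈ 4.45×10⁻²⁶ kg

Combine |q|V = ½mv² and r = mv/(|q|B): eliminate v to get m = qB²r²/(2V).
m = (1.602×10⁻¹⁹)(0.0567)²(1.06)²/(2·6500) ≈ 4.45×10⁻²⁶ kg.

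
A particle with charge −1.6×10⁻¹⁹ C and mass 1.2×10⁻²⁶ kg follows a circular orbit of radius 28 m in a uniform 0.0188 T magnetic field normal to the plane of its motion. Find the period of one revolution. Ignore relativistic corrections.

T ≈ 2.51×10⁻⁵ s

The cyclotron period depends only on m, q, B: T = 2πm/(|q|B).
T = 2π(1.2×10⁻²⁶)/((1.6×10⁻¹⁹)(0.0188)) ≈ 2.51×10⁻⁵ s.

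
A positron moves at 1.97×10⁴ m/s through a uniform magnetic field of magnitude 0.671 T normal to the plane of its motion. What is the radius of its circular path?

r ≈ 1.67×10⁻⁷ m

The magnetic force provides the centripetal force: |q|vB = mv²/r.
r = mv/(|q|B) = (9.109×10⁻³¹)(1.97×10⁴)/((1.602×10⁻¹⁹)(0.671)) ≈ 1.67×10⁻⁷ m.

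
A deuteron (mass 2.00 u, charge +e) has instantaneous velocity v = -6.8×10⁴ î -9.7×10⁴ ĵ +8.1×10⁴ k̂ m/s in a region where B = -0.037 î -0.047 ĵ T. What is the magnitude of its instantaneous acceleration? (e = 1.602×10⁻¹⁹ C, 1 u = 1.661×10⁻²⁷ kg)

|a| ≈ 2.34×10¹¹ m/s²

v×B = (3810, -3000, -393) N/C.
F = q v×B = (1.602×10⁻¹⁹ C)·(3810, -3000, -393) = (6.10×10⁻¹⁶, -4.80×10⁻¹⁶, -6.30×10⁻¹⁷) N.
|a| = |F|/m = 7.787×10⁻¹⁶/3.322×10⁻²⁷ ≈ 2.34×10¹¹ m/s².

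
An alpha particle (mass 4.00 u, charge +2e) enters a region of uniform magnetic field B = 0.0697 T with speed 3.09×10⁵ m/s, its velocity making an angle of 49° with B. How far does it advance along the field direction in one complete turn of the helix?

p ≈ 0.379 m

v∥ = v cosθ = 3.09×10⁵·cos49° ≈ 2.027×10⁵ m/s.
T = 2πm/(|q|B) = 2π(6.644×10⁻²⁷)/((3.204×10⁻¹⁹)(0.0697)) ≈ 1.869×10⁻⁶ s.
pitch = v∥ T = (2.027×10⁵)(1.869×10⁻⁶) ≈ 0.379 m.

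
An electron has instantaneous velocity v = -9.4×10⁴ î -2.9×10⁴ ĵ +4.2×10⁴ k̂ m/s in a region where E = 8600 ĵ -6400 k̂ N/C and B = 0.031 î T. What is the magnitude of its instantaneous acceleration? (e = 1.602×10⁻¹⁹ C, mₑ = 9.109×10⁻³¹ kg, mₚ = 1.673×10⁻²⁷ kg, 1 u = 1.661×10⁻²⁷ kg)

|a| ≈ 1.99×10¹⁵ m/s²

v×B = (0, 1300, 899) N/C.
E + v×B = (0, 9900, -5500) N/C.
F = q(E + v×B) = (−1.602×10⁻¹⁹ C)·(0, 9900, -5500) = (0, -1.59×10⁻¹⁵, 8.81×10⁻¹⁶) N.
|a| = |F|/m = 1.815×10⁻¹⁵/9.109×10⁻³¹ ≈ 1.99×10¹⁵ m/s².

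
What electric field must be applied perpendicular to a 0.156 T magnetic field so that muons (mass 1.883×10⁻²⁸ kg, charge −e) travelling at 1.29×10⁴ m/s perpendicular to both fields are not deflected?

E = 2010 V/m

For straight-line motion qE = qvB, so E = vB.
E = 1.29×10⁴ × 0.156 = 2010 V/m.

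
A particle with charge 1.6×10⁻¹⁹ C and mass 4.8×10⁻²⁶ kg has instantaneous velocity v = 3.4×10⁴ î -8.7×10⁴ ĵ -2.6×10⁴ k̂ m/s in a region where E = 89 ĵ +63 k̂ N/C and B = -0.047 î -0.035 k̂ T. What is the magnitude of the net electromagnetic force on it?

|F| ≈ 9.01×10⁻¹⁶ N

v×B = (3050, 2410, -4090) N/C.
E + v×B = (3050, 2500, -4030) N/C.
F = q(E + v×B) = (1.6×10⁻¹⁹ C)·(3050, 2500, -4030) = (4.87×10⁻¹⁶, 4.00×10⁻¹⁶, -6.44×10⁻¹⁶) N.
|F| = 9.01×10⁻¹⁶ N.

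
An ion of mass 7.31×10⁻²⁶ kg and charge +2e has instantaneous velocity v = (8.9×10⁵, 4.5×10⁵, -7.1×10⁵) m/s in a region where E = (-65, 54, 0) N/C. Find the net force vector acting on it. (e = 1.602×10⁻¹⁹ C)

F ≈ (-2.08×10⁻¹⁷, 1.73×10⁻¹⁷, 0) N

Only an electric field acts, so F = qE = (3.204×10⁻¹⁹ C)·(-65.0, 54.0, 0) = (-2.08×10⁻¹⁷, 1.73×10⁻¹⁷, 0) N.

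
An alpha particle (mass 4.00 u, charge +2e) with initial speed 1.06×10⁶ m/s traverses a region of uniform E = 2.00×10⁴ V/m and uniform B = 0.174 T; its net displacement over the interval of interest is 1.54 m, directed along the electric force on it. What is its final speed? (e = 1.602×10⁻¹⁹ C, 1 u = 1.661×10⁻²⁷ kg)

B does no work; ΔKE = |q|E d.
½mv_f² = ½mv₀² + |q|Ed = ½(6.644×10⁻²⁷)(1.06×10⁶)² + (3.204×10⁻¹⁹)(2.00×10⁴)(1.54) ≈ 3.733×10⁻¹⁵ J + 9.868×10⁻¹⁵ J ≈ 1.360×10⁻¹⁴ J.
v_f = √(2·1.360×10⁻¹⁴/6.644×10⁻²⁷) ≈ 2.02×10⁶ m/s.

v_f ≈ 2.02×10⁶ m/s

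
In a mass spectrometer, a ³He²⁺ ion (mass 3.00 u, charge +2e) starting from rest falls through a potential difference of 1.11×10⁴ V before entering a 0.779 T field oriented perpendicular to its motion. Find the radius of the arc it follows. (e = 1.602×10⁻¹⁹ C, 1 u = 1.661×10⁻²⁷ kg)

Acceleration: |q|V = ½mv² ⇒ v = √(2|q|V/m) = √(2·3.204×10⁻¹⁹·1.11×10⁴/4.983×10⁻²⁷) ≈ 1.195×10⁶ m/s.
In the field: r = mv/(|q|B) = (4.983×10⁻²⁷)(1.195×10⁶)/((3.204×10⁻¹⁹)(0.779)) ≈ 0.0239 m.

r ≈ 0.0239 m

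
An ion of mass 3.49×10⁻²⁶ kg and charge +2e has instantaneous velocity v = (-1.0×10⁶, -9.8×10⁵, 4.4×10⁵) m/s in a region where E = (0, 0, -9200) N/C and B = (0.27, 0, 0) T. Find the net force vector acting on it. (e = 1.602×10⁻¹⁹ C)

v×B = (0, 1.19×10⁵, 2.65×10⁵) N/C.
E + v×B = (0, 1.19×10⁵, 2.55×10⁵) N/C.
F = q(E + v×B) = (3.204×10⁻¹⁹ C)·(0, 1.19×10⁵, 2.55×10⁵) = (0, 3.81×10⁻¹⁴, 8.18×10⁻¹⁴) N.

F ≈ (0, 3.81×10⁻¹⁴, 8.18×10⁻¹⁴) N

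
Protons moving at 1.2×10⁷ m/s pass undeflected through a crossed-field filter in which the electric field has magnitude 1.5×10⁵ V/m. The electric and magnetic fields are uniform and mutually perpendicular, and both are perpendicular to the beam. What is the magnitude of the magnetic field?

B = 0.013 T

Balance of forces in the selector: qE = qvB ⇒ B = E/v.
B = 1.5×10⁵/1.2×10⁷ = 0.013 T.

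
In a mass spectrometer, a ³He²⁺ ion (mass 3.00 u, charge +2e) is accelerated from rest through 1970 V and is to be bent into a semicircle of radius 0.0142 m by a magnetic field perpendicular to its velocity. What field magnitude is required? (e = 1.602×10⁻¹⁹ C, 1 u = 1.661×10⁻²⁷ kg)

B ≈ 0.551 T

v = √(2|q|V/m) = √(2·3.204×10⁻¹⁹·1970/4.983×10⁻²⁷) ≈ 5.033×10⁵ m/s.
B = mv/(|q|r) = (4.983×10⁻²⁷)(5.033×10⁵)/((3.204×10⁻¹⁹)(0.0142)) ≈ 0.551 T.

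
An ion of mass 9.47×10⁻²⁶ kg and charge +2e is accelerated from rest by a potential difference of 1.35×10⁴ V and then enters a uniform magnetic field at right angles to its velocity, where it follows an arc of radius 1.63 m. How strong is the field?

B ≈ 0.0548 T

v = √(2|q|V/m) = √(2·3.204×10⁻¹⁹·1.35×10⁴/9.47×10⁻²⁶) ≈ 3.022×10⁵ m/s.
B = mv/(|q|r) = (9.47×10⁻²⁶)(3.022×10⁵)/((3.204×10⁻¹⁹)(1.63)) ≈ 0.0548 T.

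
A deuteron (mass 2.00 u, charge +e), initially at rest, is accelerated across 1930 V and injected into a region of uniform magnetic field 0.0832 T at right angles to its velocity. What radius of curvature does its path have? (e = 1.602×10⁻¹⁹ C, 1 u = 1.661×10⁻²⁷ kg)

r ≈ 0.108 m

Acceleration: |q|V = ½mv² ⇒ v = √(2|q|V/m) = √(2·1.602×10⁻¹⁹·1930/3.322×10⁻²⁷) ≈ 4.314×10⁵ m/s.
In the field: r = mv/(|q|B) = (3.322×10⁻²⁷)(4.314×10⁵)/((1.602×10⁻¹⁹)(0.0832)) ≈ 0.108 m.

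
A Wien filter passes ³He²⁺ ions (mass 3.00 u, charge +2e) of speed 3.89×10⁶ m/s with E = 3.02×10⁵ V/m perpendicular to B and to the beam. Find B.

B = 0.0776 T

Balance of forces in the selector: qE = qvB ⇒ B = E/v.
B = 3.02×10⁵/3.89×10⁶ = 0.0776 T.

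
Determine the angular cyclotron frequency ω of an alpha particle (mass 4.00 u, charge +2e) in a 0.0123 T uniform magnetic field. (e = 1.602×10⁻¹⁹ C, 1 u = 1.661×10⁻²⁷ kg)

ω = |q|B/m.
ω = (3.204×10⁻¹⁹)(0.0123)/6.644×10⁻²⁷ ≈ 5.93×10⁵ rad/s.

ω ≈ 5.93×10⁵ rad/s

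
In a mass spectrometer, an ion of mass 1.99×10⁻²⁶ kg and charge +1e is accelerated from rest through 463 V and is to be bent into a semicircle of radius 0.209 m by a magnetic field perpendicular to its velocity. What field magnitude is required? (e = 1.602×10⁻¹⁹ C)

B ≈ 0.0513 T

v = √(2|q|V/m) = √(2·1.602×10⁻¹⁹·463/1.99×10⁻²⁶) ≈ 8.634×10⁴ m/s.
B = mv/(|q|r) = (1.99×10⁻²⁶)(8.634×10⁴)/((1.602×10⁻¹⁹)(0.209)) ≈ 0.0513 T.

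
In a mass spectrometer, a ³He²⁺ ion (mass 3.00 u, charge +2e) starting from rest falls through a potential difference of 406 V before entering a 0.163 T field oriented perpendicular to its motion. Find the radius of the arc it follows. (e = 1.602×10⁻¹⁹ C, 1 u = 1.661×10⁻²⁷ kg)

r ≈ 0.0218 m

Acceleration: |q|V = ½mv² ⇒ v = √(2|q|V/m) = √(2·3.204×10⁻¹⁹·406/4.983×10⁻²⁷) ≈ 2.285×10⁵ m/s.
In the field: r = mv/(|q|B) = (4.983×10⁻²⁷)(2.285×10⁵)/((3.204×10⁻¹⁹)(0.163)) ≈ 0.0218 m.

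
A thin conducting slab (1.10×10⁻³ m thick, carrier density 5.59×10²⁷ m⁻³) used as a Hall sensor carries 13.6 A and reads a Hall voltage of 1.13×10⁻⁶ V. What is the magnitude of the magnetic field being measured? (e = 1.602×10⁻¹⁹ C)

B ≈ 0.0818 T

From V_H = IB/(n e t), B = V_H n e t / I.
B = (1.13×10⁻⁶)(5.59×10²⁷)(1.602×10⁻¹⁹)(1.10×10⁻³)/13.6 ≈ 0.0818 T.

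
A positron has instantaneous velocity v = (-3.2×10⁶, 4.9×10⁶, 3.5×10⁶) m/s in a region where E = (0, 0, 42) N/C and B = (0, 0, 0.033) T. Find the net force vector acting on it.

F ≈ (2.59×10⁻¹⁴, 1.69×10⁻¹⁴, 6.73×10⁻¹⁸) N

v×B = (1.62×10⁵, 1.06×10⁵, 0) N/C.
E + v×B = (1.62×10⁵, 1.06×10⁵, 42.0) N/C.
F = q(E + v×B) = (1.602×10⁻¹⁹ C)·(1.62×10⁵, 1.06×10⁵, 42.0) = (2.59×10⁻¹⁴, 1.69×10⁻¹⁴, 6.73×10⁻¹⁸) N.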